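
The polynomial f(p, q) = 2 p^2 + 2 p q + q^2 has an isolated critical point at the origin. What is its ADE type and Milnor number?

Type A_{1}, Milnor number mu = 1.

The Hessian of f at 0 has rank 2. Corank 0: nondegenerate Morse point, so A_1.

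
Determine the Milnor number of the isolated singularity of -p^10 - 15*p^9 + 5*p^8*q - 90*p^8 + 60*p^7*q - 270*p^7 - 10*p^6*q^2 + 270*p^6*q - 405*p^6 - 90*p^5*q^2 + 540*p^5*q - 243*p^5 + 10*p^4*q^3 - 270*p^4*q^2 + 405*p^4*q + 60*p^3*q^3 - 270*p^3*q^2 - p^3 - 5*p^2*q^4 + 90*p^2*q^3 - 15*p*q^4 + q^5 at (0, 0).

The Hessian of f at 0 is [[0, 0], [0, 0]] with rank 0, so corank 2. A Groebner basis of the Jacobian ideal J(f) in C{p,q} is {q^5, p*q^3 - q^4/12, p^2}; counting standard monomials gives mu = 8. Corank 2; j^3 = -p^3 is a perfect cube, so E-series; the 5-jet and mu = 8 give E_8.

8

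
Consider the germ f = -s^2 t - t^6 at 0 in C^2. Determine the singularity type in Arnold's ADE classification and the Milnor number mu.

Type D_7, Milnor number mu = 7.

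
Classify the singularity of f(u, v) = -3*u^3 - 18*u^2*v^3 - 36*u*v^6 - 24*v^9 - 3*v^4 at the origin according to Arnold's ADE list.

The Hessian of f at 0 has rank 0. Corank 2; j^3 = -3*u^3 is a perfect cube, so E-series; the 4-jet and mu = 6 give E_6.

E_6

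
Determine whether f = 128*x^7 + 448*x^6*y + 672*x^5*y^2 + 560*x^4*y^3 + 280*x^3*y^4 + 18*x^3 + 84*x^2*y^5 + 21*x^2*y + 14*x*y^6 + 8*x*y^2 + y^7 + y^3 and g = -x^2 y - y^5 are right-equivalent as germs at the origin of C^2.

The Hessian of f at 0 has rank 0. Corank 2; j^3 = (2*x + y)*(3*x + y)^2 has shape L^2 M (L != M), so D-series; mu = 8 gives D_8. The Hessian of g at 0 has rank 0. Corank 2; j^3 = -x^2*y has shape L^2 M (L != M), so D-series; mu = 6 gives D_6. f is D_8 but g is D_6, hence not right-equivalent.

No.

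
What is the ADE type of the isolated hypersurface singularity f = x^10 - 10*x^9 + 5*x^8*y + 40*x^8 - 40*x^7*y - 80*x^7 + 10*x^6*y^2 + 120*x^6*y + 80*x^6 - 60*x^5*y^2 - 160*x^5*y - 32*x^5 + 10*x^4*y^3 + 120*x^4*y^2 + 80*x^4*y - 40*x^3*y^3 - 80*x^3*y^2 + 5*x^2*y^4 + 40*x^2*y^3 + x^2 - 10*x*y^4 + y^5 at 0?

A_{4}

The Hessian of f at 0 has rank 1. Corank 1: A-series; mu = 4 gives A_4.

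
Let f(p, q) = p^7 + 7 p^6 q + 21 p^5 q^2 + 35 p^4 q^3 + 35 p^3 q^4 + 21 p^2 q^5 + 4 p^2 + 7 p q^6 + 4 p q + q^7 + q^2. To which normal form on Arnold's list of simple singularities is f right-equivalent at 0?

The Hessian of f at 0 has rank 1. Corank 1: A-series; mu = 6 gives A_6.

A_{6}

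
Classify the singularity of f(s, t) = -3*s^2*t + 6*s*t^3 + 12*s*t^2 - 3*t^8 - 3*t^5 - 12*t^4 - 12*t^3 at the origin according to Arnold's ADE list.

D_9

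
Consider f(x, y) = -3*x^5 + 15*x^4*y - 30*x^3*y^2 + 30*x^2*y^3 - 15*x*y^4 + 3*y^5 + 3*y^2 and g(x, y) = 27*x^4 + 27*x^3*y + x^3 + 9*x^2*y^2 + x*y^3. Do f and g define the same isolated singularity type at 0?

No.

The Hessian of f at 0 has rank 1. Corank 1: A-series; mu = 4 gives A_4. The Hessian of g at 0 has rank 0. Corank 2; j^3 = x^3 is a perfect cube, so E-series; the 4-jet and mu = 7 give E_7. f is A_4 but g is E_7, hence not right-equivalent.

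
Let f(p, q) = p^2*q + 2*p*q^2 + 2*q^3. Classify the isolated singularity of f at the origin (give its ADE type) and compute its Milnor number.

Type D_{4}, Milnor number mu = 4.

The Hessian of f at 0 has rank 0. Corank 2; j^3 = q*(p^2 + 2*p*q + 2*q^2) splits into three distinct lines over C (the quadratic factor has nonzero discriminant), so D_4.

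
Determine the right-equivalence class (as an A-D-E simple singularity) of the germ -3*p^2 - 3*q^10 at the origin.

A9

The Hessian of f at 0 is [[-6, 0], [0, 0]] with rank 1, so corank 1. A Groebner basis of the Jacobian ideal J(f) in C{p,q} is {q^9, p}; counting standard monomials gives mu = 9. Corank 1: A-series; mu = 9 gives A_9.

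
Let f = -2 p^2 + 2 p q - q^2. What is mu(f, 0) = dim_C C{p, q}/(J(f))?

1

The Hessian of f at 0 has rank 2. Corank 0: nondegenerate Morse point, so A_1.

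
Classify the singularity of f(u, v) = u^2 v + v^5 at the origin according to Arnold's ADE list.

The Hessian of f at 0 is [[0, 0], [0, 0]] with rank 0, so corank 2. A Groebner basis of the Jacobian ideal J(f) in C{u,v} is {u^2/5 + v^4, u^3, u*v}; counting standard monomials gives mu = 6. Corank 2; j^3 = u^2*v has shape L^2 M (L != M), so D-series; mu = 6 gives D_6.

D_6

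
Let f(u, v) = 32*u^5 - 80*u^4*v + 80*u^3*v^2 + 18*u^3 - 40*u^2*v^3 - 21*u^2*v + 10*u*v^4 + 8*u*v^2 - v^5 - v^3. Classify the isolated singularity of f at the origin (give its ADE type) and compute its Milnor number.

The Hessian of f at 0 is [[0, 0], [0, 0]] with rank 0, so corank 2. A Groebner basis of the Jacobian ideal J(f) in C{u,v} is {243*u*v/10 + v^4 - 81*v^2/10, u*v^2 - v^3/3, u^2 - 5*u*v/6 + v^2/6}; counting standard monomials gives mu = 6. Corank 2; j^3 = (2*u - v)*(3*u - v)^2 has shape L^2 M (L != M), so D-series; mu = 6 gives D_6.

Type D_{6}, Milnor number mu = 6.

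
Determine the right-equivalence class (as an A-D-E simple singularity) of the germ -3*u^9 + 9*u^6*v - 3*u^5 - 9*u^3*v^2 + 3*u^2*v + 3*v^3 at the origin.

D4

The Hessian of f at 0 has rank 0. Corank 2; j^3 = 3*v*(u^2 + v^2) splits into three distinct lines over C (the quadratic factor has nonzero discriminant), so D_4.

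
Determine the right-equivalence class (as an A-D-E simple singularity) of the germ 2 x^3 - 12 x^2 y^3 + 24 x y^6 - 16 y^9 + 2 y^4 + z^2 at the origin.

E_6

The Hessian of f at 0 is [[0, 0, 0], [0, 0, 0], [0, 0, 2]] with rank 1, so corank 2. A Groebner basis of the Jacobian ideal J(f) in C{x,y,z} is {y^3, x^2, z}; counting standard monomials gives mu = 6. Corank 2; j^3 = 2*x^3 is a perfect cube, so E-series; the 4-jet and mu = 6 give E_6.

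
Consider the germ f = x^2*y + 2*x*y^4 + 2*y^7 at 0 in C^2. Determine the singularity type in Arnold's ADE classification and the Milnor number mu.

Type D_8, Milnor number mu = 8.

The Hessian of f at 0 has rank 0. Corank 2; j^3 = x^2*y has shape L^2 M (L != M), so D-series; mu = 8 gives D_8.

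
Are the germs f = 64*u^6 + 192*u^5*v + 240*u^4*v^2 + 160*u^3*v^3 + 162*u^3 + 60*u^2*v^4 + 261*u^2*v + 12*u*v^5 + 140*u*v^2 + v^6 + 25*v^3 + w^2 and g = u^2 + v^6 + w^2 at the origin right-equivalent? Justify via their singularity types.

The Hessian of f at 0 is [[0, 0, 0], [0, 0, 0], [0, 0, 2]] with rank 1, so corank 2. A Groebner basis of the Jacobian ideal J(f) in C{u,v,w} is {-177147*u*v/4 + v^5 - 98415*v^2/4, u*v^2 + 5*v^3/9, u^2 + 19*u*v/18 + 5*v^2/18, w}; counting standard monomials gives mu = 7. Corank 2; j^3 = (2*u + v)*(9*u + 5*v)^2 has shape L^2 M (L != M), so D-series; mu = 7 gives D_7. The Hessian of g at 0 is [[2, 0, 0], [0, 0, 0], [0, 0, 2]] with rank 2, so corank 1. A Groebner basis of the Jacobian ideal J(g) in C{u,v,w} is {v^5, u, w}; counting standard monomials gives mu = 5. Corank 1: A-series; mu = 5 gives A_5. f is D_7 but g is A_5, hence not right-equivalent.

No.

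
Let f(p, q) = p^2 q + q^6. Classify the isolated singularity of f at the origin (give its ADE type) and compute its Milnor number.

Type D_{7}, Milnor number mu = 7.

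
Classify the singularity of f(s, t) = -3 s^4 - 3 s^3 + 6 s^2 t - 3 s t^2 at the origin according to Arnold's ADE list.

D_5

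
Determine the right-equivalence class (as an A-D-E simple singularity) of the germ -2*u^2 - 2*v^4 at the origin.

A3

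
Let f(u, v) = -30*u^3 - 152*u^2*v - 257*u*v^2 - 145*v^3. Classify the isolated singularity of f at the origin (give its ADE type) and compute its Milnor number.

The Hessian of f at 0 is [[0, 0], [0, 0]] with rank 0, so corank 2. A Groebner basis of the Jacobian ideal J(f) in C{u,v} is {v^3, u^2 - 71*v^2/26, u*v + 43*v^2/26}; counting standard monomials gives mu = 4. Corank 2; j^3 = -(3*u + 5*v)*(10*u^2 + 34*u*v + 29*v^2) splits into three distinct lines over C (the quadratic factor has nonzero discriminant), so D_4.

Type D_{4}, Milnor number mu = 4.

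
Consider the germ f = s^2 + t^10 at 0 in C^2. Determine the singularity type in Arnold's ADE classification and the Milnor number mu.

Type A_{9}, Milnor number mu = 9.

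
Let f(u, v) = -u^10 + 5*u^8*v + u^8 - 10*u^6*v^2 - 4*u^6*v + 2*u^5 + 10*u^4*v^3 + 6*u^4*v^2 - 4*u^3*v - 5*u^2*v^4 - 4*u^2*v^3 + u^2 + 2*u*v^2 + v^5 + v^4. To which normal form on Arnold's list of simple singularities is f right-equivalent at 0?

A_4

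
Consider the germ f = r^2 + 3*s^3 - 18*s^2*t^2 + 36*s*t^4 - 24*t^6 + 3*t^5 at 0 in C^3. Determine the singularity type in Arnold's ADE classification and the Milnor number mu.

Type E_{8}, Milnor number mu = 8.

The Hessian of f at 0 has rank 1. Corank 2; j^3 = 3*s^3 is a perfect cube, so E-series; the 5-jet and mu = 8 give E_8.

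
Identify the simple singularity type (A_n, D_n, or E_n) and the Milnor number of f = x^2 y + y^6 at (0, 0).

Type D_7, Milnor number mu = 7.

The Hessian of f at 0 is [[0, 0], [0, 0]] with rank 0, so corank 2. A Groebner basis of the Jacobian ideal J(f) in C{x,y} is {x^2/6 + y^5, x^3, x*y}; counting standard monomials gives mu = 7. Corank 2; j^3 = x^2*y has shape L^2 M (L != M), so D-series; mu = 7 gives D_7.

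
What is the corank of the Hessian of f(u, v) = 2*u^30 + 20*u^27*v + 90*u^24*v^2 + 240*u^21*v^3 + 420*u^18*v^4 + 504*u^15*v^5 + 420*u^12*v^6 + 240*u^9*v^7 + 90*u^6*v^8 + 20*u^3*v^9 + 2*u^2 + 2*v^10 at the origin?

Hessian at 0 has rank 1.

1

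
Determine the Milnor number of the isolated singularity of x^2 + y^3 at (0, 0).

The Hessian of f at 0 has rank 1. Corank 1: A-series; mu = 2 gives A_2.

2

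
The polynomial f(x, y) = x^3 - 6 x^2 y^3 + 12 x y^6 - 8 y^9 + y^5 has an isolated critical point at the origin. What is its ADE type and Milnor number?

Type E_{8}, Milnor number mu = 8.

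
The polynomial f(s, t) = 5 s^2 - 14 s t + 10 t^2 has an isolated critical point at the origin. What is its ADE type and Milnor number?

Type A_{1}, Milnor number mu = 1.

The Hessian of f at 0 is [[10, -14], [-14, 20]] with rank 2, so corank 0. A Groebner basis of the Jacobian ideal J(f) in C{s,t} is {s, t}; counting standard monomials gives mu = 1. Corank 0: nondegenerate Morse point, so A_1.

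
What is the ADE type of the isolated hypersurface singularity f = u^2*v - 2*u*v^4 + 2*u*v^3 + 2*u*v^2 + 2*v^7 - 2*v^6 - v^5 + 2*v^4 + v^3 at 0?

D_8

The Hessian of f at 0 has rank 0. Corank 2; j^3 = v*(u + v)^2 has shape L^2 M (L != M), so D-series; mu = 8 gives D_8.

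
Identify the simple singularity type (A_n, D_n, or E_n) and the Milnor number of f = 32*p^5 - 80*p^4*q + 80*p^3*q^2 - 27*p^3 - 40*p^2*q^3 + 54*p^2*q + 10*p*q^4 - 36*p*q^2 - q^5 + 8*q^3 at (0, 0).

Type E_{8}, Milnor number mu = 8.

The Hessian of f at 0 is [[0, 0], [0, 0]] with rank 0, so corank 2. A Groebner basis of the Jacobian ideal J(f) in C{p,q} is {q^5, p*q^3 - 5*q^4/8, p^2 - 4*p*q/3 + 4*q^2/9}; counting standard monomials gives mu = 8. Corank 2; j^3 = -(3*p - 2*q)^3 is a perfect cube, so E-series; the 5-jet and mu = 8 give E_8.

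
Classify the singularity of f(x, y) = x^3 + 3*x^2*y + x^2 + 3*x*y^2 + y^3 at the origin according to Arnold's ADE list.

A2

The Hessian of f at 0 is [[2, 0], [0, 0]] with rank 1, so corank 1. A Groebner basis of the Jacobian ideal J(f) in C{x,y} is {y^2, x}; counting standard monomials gives mu = 2. Corank 1: A-series; mu = 2 gives A_2.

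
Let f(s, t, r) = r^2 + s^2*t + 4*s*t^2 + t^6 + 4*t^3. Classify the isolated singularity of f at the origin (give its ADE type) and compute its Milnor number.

The Hessian of f at 0 is [[0, 0, 0], [0, 0, 0], [0, 0, 2]] with rank 1, so corank 2. A Groebner basis of the Jacobian ideal J(f) in C{s,t,r} is {s^2/6 + t^5 - 2*t^2/3, s^3 + 8*t^3, s*t + 2*t^2, r}; counting standard monomials gives mu = 7. Corank 2; j^3 = t*(s + 2*t)^2 has shape L^2 M (L != M), so D-series; mu = 7 gives D_7.

Type D7, Milnor number mu = 7.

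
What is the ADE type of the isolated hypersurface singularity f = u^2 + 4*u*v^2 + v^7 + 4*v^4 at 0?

A_{6}

The Hessian of f at 0 has rank 1. Corank 1: A-series; mu = 6 gives A_6.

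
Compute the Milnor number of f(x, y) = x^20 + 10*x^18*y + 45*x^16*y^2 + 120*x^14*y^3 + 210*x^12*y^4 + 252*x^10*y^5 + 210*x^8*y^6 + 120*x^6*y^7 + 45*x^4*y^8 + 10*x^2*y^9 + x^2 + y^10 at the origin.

The Hessian of f at 0 has rank 1. Corank 1: A-series; mu = 9 gives A_9.

9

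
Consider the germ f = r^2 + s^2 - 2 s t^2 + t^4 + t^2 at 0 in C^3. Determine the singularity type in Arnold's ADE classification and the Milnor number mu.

The Hessian of f at 0 has rank 3. Corank 0: nondegenerate Morse point, so A_1.

Type A_1, Milnor number mu = 1.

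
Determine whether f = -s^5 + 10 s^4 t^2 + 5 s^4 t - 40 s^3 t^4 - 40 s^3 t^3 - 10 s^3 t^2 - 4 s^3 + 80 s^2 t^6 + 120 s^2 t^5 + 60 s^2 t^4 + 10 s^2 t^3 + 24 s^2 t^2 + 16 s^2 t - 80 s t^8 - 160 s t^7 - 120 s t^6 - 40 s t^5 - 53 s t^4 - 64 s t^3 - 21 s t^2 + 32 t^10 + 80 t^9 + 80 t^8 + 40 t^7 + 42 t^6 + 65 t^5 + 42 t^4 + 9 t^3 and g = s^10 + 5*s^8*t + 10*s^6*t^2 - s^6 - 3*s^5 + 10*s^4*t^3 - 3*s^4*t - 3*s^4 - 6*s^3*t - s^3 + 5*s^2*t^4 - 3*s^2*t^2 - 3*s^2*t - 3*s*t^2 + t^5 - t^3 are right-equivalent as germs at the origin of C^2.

No.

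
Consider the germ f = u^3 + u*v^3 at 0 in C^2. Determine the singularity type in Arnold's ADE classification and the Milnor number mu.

The Hessian of f at 0 has rank 0. Corank 2; j^3 = u^3 is a perfect cube, so E-series; the 4-jet and mu = 7 give E_7.

Type E7, Milnor number mu = 7.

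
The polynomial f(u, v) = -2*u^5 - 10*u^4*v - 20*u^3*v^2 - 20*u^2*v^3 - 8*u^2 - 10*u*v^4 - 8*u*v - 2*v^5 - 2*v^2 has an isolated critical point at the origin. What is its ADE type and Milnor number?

Type A4, Milnor number mu = 4.

The Hessian of f at 0 has rank 1. Corank 1: A-series; mu = 4 gives A_4.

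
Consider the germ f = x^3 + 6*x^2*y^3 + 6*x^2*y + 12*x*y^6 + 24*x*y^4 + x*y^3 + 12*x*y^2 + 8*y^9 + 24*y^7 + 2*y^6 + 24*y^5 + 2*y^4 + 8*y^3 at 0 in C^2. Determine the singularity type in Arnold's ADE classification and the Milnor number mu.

The Hessian of f at 0 is [[0, 0], [0, 0]] with rank 0, so corank 2. A Groebner basis of the Jacobian ideal J(f) in C{x,y} is {x^3 + 6*x^2*y + 48*x^2 + 192*x*y + 192*y^2, -6*x^2 + x*y^2 - 24*x*y - 24*y^2, 3*x^2 + 12*x*y + y^3 + 12*y^2}; counting standard monomials gives mu = 7. Corank 2; j^3 = (x + 2*y)^3 is a perfect cube, so E-series; the 4-jet and mu = 7 give E_7.

Type E_7, Milnor number mu = 7.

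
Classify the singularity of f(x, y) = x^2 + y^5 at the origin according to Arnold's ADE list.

The Hessian of f at 0 is [[2, 0], [0, 0]] with rank 1, so corank 1. A Groebner basis of the Jacobian ideal J(f) in C{x,y} is {y^4, x}; counting standard monomials gives mu = 4. Corank 1: A-series; mu = 4 gives A_4.

A4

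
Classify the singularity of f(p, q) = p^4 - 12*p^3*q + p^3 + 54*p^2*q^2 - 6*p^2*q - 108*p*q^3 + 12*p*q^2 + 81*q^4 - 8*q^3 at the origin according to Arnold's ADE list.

E_{6}

The Hessian of f at 0 has rank 0. Corank 2; j^3 = (p - 2*q)^3 is a perfect cube, so E-series; the 4-jet and mu = 6 give E_6.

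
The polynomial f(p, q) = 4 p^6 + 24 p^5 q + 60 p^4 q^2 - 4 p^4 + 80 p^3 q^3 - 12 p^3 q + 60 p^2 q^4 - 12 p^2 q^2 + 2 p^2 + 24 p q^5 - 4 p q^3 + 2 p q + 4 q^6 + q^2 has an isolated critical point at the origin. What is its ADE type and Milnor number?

Type A_{1}, Milnor number mu = 1.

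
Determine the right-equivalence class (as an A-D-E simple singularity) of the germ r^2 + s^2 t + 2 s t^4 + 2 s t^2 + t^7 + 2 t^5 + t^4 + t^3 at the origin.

The Hessian of f at 0 has rank 1. Corank 2; j^3 = t*(s + t)^2 has shape L^2 M (L != M), so D-series; mu = 5 gives D_5.

D_{5}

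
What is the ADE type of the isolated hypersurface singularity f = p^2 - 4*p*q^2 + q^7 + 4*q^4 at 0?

A_6

The Hessian of f at 0 is [[2, 0], [0, 0]] with rank 1, so corank 1. A Groebner basis of the Jacobian ideal J(f) in C{p,q} is {p^3, -p/2 + q^2}; counting standard monomials gives mu = 6. Corank 1: A-series; mu = 6 gives A_6.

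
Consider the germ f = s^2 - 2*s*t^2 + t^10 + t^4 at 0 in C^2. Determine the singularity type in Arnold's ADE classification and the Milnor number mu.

The Hessian of f at 0 has rank 1. Corank 1: A-series; mu = 9 gives A_9.

Type A9, Milnor number mu = 9.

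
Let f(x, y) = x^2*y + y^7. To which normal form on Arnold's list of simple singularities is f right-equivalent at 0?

The Hessian of f at 0 has rank 0. Corank 2; j^3 = x^2*y has shape L^2 M (L != M), so D-series; mu = 8 gives D_8.

D_8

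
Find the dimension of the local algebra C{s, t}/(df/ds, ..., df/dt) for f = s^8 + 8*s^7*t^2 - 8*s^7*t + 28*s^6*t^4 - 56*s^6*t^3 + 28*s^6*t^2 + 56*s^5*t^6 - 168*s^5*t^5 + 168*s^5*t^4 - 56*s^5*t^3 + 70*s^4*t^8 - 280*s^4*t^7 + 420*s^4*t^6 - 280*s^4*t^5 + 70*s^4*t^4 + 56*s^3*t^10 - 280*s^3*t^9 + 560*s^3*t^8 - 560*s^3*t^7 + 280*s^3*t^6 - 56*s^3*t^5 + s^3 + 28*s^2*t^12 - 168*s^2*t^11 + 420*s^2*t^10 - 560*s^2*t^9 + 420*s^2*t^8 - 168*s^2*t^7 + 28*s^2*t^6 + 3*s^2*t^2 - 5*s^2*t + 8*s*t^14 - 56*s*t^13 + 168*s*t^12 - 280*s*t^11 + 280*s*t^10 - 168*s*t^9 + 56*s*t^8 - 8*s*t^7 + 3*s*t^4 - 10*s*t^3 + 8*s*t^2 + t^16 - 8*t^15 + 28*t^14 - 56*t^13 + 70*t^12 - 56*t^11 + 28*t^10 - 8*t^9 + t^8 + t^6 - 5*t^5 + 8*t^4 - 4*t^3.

9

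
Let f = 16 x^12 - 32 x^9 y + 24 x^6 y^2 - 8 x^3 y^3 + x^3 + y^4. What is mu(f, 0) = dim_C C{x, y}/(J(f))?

The Hessian of f at 0 is [[0, 0], [0, 0]] with rank 0, so corank 2. A Groebner basis of the Jacobian ideal J(f) in C{x,y} is {y^3, x^2}; counting standard monomials gives mu = 6. Corank 2; j^3 = x^3 is a perfect cube, so E-series; the 4-jet and mu = 6 give E_6.

6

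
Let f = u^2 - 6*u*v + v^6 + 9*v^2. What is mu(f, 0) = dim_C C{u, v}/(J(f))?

The Hessian of f at 0 has rank 1. Corank 1: A-series; mu = 5 gives A_5.

5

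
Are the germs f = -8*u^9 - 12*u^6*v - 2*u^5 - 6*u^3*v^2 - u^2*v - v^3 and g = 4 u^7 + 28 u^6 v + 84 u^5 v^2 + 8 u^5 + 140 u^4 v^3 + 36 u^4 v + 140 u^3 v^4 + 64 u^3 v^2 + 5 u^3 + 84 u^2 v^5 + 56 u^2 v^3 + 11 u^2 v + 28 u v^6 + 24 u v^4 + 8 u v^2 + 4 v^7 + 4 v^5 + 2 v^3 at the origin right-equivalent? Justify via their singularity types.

Yes.

The Hessian of f at 0 is [[0, 0], [0, 0]] with rank 0, so corank 2. A Groebner basis of the Jacobian ideal J(f) in C{u,v} is {v^3, u^2 + 3*v^2, u*v}; counting standard monomials gives mu = 4. Corank 2; j^3 = -v*(u^2 + v^2) splits into three distinct lines over C (the quadratic factor has nonzero discriminant), so D_4. The Hessian of g at 0 is [[0, 0], [0, 0]] with rank 0, so corank 2. A Groebner basis of the Jacobian ideal J(g) in C{u,v} is {v^3, u^2 + 2*v^2, u*v - v^2}; counting standard monomials gives mu = 4. Corank 2; j^3 = (u + v)*(5*u^2 + 6*u*v + 2*v^2) splits into three distinct lines over C (the quadratic factor has nonzero discriminant), so D_4. Both have type D_4, hence right-equivalent.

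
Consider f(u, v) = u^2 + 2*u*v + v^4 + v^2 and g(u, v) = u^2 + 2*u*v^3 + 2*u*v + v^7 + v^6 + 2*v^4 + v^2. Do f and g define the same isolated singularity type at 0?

No.

The Hessian of f at 0 is [[2, 2], [2, 2]] with rank 1, so corank 1. A Groebner basis of the Jacobian ideal J(f) in C{u,v} is {v^3, u + v}; counting standard monomials gives mu = 3. Corank 1: A-series; mu = 3 gives A_3. The Hessian of g at 0 is [[2, 2], [2, 2]] with rank 1, so corank 1. A Groebner basis of the Jacobian ideal J(g) in C{u,v} is {u + v^3 + v, u^2 + 2*u*v + v^2}; counting standard monomials gives mu = 6. Corank 1: A-series; mu = 6 gives A_6. f is A_3 but g is A_6, hence not right-equivalent.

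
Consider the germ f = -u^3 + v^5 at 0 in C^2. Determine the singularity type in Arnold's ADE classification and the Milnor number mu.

Type E8, Milnor number mu = 8.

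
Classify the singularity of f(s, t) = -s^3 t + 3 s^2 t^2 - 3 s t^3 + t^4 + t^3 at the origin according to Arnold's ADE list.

The Hessian of f at 0 has rank 0. Corank 2; j^3 = t^3 is a perfect cube, so E-series; the 4-jet and mu = 7 give E_7.

E_{7}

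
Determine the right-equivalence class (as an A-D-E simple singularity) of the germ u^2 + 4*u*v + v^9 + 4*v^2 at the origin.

A_{8}

The Hessian of f at 0 has rank 1. Corank 1: A-series; mu = 8 gives A_8.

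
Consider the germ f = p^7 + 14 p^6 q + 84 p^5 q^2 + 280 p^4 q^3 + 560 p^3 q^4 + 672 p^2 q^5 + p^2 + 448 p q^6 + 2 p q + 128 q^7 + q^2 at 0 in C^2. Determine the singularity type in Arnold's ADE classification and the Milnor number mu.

The Hessian of f at 0 has rank 1. Corank 1: A-series; mu = 6 gives A_6.

Type A_{6}, Milnor number mu = 6.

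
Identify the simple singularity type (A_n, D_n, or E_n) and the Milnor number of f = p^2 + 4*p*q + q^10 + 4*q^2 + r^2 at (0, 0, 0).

The Hessian of f at 0 has rank 2. Corank 1: A-series; mu = 9 gives A_9.

Type A_9, Milnor number mu = 9.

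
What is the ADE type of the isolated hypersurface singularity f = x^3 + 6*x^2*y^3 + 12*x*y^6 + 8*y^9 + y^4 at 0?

The Hessian of f at 0 has rank 0. Corank 2; j^3 = x^3 is a perfect cube, so E-series; the 4-jet and mu = 6 give E_6.

E_6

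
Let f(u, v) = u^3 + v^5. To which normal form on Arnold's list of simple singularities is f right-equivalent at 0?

The Hessian of f at 0 is [[0, 0], [0, 0]] with rank 0, so corank 2. A Groebner basis of the Jacobian ideal J(f) in C{u,v} is {v^4, u^2}; counting standard monomials gives mu = 8. Corank 2; j^3 = u^3 is a perfect cube, so E-series; the 5-jet and mu = 8 give E_8.

E_{8}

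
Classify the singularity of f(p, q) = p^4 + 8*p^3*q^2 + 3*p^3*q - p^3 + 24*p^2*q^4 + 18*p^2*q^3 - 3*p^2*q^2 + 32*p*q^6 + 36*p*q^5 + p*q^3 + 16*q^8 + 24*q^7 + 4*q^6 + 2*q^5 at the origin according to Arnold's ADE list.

E_7

The Hessian of f at 0 has rank 0. Corank 2; j^3 = -p^3 is a perfect cube, so E-series; the 4-jet and mu = 7 give E_7.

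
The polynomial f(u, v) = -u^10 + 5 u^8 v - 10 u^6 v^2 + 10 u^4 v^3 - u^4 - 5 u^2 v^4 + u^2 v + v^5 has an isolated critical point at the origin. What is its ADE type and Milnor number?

The Hessian of f at 0 is [[0, 0], [0, 0]] with rank 0, so corank 2. A Groebner basis of the Jacobian ideal J(f) in C{u,v} is {u^2/5 + v^4, u^3, u*v}; counting standard monomials gives mu = 6. Corank 2; j^3 = u^2*v has shape L^2 M (L != M), so D-series; mu = 6 gives D_6.

Type D_{6}, Milnor number mu = 6.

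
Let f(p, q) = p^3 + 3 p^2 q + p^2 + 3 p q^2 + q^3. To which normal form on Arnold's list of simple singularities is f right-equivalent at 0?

A_2

The Hessian of f at 0 is [[2, 0], [0, 0]] with rank 1, so corank 1. A Groebner basis of the Jacobian ideal J(f) in C{p,q} is {q^2, p}; counting standard monomials gives mu = 2. Corank 1: A-series; mu = 2 gives A_2.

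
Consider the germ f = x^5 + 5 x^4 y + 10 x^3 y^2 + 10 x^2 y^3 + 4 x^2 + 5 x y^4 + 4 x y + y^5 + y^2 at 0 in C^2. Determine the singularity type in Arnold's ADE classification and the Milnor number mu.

The Hessian of f at 0 has rank 1. Corank 1: A-series; mu = 4 gives A_4.

Type A_4, Milnor number mu = 4.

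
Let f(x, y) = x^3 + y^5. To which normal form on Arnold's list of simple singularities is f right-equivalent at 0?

E_{8}

The Hessian of f at 0 has rank 0. Corank 2; j^3 = x^3 is a perfect cube, so E-series; the 5-jet and mu = 8 give E_8.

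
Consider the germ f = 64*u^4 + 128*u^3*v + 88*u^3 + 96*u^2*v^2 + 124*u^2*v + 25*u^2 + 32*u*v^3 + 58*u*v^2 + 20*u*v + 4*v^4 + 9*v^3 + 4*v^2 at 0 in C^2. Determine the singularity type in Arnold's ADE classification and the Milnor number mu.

The Hessian of f at 0 is [[50, 20], [20, 8]] with rank 1, so corank 1. A Groebner basis of the Jacobian ideal J(f) in C{u,v} is {v^2, u + 2*v/5}; counting standard monomials gives mu = 2. Corank 1: A-series; mu = 2 gives A_2.

Type A2, Milnor number mu = 2.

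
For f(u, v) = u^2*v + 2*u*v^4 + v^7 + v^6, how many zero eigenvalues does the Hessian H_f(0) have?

2

Hessian at 0 has rank 0.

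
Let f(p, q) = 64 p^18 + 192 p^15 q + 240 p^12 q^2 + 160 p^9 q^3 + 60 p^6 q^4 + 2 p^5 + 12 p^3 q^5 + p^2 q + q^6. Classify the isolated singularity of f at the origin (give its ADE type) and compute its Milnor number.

Type D_7, Milnor number mu = 7.

The Hessian of f at 0 has rank 0. Corank 2; j^3 = p^2*q has shape L^2 M (L != M), so D-series; mu = 7 gives D_7.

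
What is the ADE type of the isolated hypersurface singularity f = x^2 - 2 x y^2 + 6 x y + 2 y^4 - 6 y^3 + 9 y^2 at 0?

A_3

The Hessian of f at 0 has rank 1. Corank 1: A-series; mu = 3 gives A_3.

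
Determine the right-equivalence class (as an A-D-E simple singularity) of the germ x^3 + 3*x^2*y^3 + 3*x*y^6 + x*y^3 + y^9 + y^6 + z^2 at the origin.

The Hessian of f at 0 is [[0, 0, 0], [0, 0, 0], [0, 0, 2]] with rank 1, so corank 2. A Groebner basis of the Jacobian ideal J(f) in C{x,y,z} is {x^3, x*y^2, 3*x^2 + y^3, z}; counting standard monomials gives mu = 7. Corank 2; j^3 = x^3 is a perfect cube, so E-series; the 4-jet and mu = 7 give E_7.

E_7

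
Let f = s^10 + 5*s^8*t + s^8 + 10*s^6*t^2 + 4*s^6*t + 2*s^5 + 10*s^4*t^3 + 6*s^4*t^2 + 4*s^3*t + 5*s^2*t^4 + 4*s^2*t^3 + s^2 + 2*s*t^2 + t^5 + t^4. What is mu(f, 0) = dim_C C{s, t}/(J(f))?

4

The Hessian of f at 0 is [[2, 0], [0, 0]] with rank 1, so corank 1. A Groebner basis of the Jacobian ideal J(f) in C{s,t} is {s^2, s + t^2}; counting standard monomials gives mu = 4. Corank 1: A-series; mu = 4 gives A_4.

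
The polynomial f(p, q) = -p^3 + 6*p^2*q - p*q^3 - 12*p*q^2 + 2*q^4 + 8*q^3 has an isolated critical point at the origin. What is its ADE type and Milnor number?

Type E_{7}, Milnor number mu = 7.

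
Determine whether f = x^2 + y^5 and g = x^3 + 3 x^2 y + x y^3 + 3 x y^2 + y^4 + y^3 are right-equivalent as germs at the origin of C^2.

No.

The Hessian of f at 0 is [[2, 0], [0, 0]] with rank 1, so corank 1. A Groebner basis of the Jacobian ideal J(f) in C{x,y} is {y^4, x}; counting standard monomials gives mu = 4. Corank 1: A-series; mu = 4 gives A_4. The Hessian of g at 0 is [[0, 0], [0, 0]] with rank 0, so corank 2. A Groebner basis of the Jacobian ideal J(g) in C{x,y} is {x^3 + 3*x^2*y + 6*x^2 + 12*x*y + 6*y^2, -3*x^2 + x*y^2 - 6*x*y - 3*y^2, 3*x^2 + 6*x*y + y^3 + 3*y^2}; counting standard monomials gives mu = 7. Corank 2; j^3 = (x + y)^3 is a perfect cube, so E-series; the 4-jet and mu = 7 give E_7. f is A_4 but g is E_7, hence not right-equivalent.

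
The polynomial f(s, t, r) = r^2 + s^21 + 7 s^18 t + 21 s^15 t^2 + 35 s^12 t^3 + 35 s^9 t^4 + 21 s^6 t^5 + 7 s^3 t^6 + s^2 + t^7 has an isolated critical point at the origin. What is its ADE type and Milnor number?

Type A_6, Milnor number mu = 6.

The Hessian of f at 0 has rank 2. Corank 1: A-series; mu = 6 gives A_6.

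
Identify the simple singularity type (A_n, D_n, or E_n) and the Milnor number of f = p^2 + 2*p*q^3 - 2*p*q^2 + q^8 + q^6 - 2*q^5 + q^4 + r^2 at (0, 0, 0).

The Hessian of f at 0 is [[2, 0, 0], [0, 0, 0], [0, 0, 2]] with rank 2, so corank 1. A Groebner basis of the Jacobian ideal J(f) in C{p,q,r} is {p^3 - p^2 + 2*p*q^2 + p*q + p - q^2, p^2*q + 2*p^2 - 3*p*q^2 - p*q - p + q^2, p + q^3 - q^2, r}; counting standard monomials gives mu = 7. Corank 1: A-series; mu = 7 gives A_7.

Type A_{7}, Milnor number mu = 7.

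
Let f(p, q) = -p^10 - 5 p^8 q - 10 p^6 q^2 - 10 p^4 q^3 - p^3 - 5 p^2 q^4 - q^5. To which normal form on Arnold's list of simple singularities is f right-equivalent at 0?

E_8

The Hessian of f at 0 has rank 0. Corank 2; j^3 = -p^3 is a perfect cube, so E-series; the 5-jet and mu = 8 give E_8.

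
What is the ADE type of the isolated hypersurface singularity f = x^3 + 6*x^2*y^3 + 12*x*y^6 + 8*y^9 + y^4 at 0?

The Hessian of f at 0 has rank 0. Corank 2; j^3 = x^3 is a perfect cube, so E-series; the 4-jet and mu = 6 give E_6.

E_6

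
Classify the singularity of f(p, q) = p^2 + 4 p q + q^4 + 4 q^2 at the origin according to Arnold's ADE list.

A3

The Hessian of f at 0 has rank 1. Corank 1: A-series; mu = 3 gives A_3.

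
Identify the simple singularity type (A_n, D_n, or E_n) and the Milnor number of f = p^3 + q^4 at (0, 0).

The Hessian of f at 0 has rank 0. Corank 2; j^3 = p^3 is a perfect cube, so E-series; the 4-jet and mu = 6 give E_6.

Type E_{6}, Milnor number mu = 6.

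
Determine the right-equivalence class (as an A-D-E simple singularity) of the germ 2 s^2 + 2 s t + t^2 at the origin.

The Hessian of f at 0 has rank 2. Corank 0: nondegenerate Morse point, so A_1.

A_1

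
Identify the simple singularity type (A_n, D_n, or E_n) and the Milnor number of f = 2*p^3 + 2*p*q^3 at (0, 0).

The Hessian of f at 0 has rank 0. Corank 2; j^3 = 2*p^3 is a perfect cube, so E-series; the 4-jet and mu = 7 give E_7.

Type E_{7}, Milnor number mu = 7.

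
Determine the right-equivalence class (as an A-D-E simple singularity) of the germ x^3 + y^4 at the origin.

E6

The Hessian of f at 0 is [[0, 0], [0, 0]] with rank 0, so corank 2. A Groebner basis of the Jacobian ideal J(f) in C{x,y} is {y^3, x^2}; counting standard monomials gives mu = 6. Corank 2; j^3 = x^3 is a perfect cube, so E-series; the 4-jet and mu = 6 give E_6.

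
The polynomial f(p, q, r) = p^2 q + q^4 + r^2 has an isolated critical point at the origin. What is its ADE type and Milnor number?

Type D_5, Milnor number mu = 5.

The Hessian of f at 0 has rank 1. Corank 2; j^3 = p^2*q has shape L^2 M (L != M), so D-series; mu = 5 gives D_5.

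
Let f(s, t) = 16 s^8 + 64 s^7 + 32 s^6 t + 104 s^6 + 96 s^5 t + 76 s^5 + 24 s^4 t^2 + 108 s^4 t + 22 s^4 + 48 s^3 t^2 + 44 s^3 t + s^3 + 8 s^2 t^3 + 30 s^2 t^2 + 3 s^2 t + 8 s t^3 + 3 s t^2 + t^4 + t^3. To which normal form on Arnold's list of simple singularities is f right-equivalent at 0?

E6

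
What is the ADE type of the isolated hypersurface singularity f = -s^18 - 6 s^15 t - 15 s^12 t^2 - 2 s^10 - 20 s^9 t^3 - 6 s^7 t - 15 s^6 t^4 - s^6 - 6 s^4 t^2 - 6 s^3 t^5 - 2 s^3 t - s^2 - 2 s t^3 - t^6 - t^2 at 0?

The Hessian of f at 0 has rank 2. Corank 0: nondegenerate Morse point, so A_1.

A1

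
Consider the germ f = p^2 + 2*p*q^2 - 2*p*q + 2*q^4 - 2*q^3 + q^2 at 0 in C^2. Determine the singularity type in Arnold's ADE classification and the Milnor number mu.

The Hessian of f at 0 is [[2, -2], [-2, 2]] with rank 1, so corank 1. A Groebner basis of the Jacobian ideal J(f) in C{p,q} is {p^2 + p - q, p*q + p - q, p + q^2 - q}; counting standard monomials gives mu = 3. Corank 1: A-series; mu = 3 gives A_3.

Type A3, Milnor number mu = 3.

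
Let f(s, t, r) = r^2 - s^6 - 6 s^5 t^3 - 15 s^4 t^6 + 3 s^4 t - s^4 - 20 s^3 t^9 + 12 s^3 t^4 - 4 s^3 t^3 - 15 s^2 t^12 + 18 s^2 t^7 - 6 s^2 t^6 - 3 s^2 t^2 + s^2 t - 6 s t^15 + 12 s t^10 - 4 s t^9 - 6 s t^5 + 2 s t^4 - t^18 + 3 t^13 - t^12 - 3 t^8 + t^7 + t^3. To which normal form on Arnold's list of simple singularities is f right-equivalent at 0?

D4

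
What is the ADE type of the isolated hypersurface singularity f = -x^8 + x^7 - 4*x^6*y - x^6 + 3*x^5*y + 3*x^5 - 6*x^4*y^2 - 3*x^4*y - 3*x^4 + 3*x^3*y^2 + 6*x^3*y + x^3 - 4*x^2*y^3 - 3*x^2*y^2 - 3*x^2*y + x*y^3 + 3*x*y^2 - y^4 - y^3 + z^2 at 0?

The Hessian of f at 0 has rank 1. Corank 2; j^3 = (x - y)^3 is a perfect cube, so E-series; the 4-jet and mu = 7 give E_7.

E_{7}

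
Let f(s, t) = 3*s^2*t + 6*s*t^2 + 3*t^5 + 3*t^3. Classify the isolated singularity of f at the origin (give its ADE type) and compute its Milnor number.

Type D_{6}, Milnor number mu = 6.

The Hessian of f at 0 is [[0, 0], [0, 0]] with rank 0, so corank 2. A Groebner basis of the Jacobian ideal J(f) in C{s,t} is {s^2/5 + t^4 - t^2/5, s^3 + t^3, s*t + t^2}; counting standard monomials gives mu = 6. Corank 2; j^3 = 3*t*(s + t)^2 has shape L^2 M (L != M), so D-series; mu = 6 gives D_6.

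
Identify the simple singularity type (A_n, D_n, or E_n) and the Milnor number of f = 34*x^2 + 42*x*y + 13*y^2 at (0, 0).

Type A_{1}, Milnor number mu = 1.

The Hessian of f at 0 is [[68, 42], [42, 26]] with rank 2, so corank 0. A Groebner basis of the Jacobian ideal J(f) in C{x,y} is {x, y}; counting standard monomials gives mu = 1. Corank 0: nondegenerate Morse point, so A_1.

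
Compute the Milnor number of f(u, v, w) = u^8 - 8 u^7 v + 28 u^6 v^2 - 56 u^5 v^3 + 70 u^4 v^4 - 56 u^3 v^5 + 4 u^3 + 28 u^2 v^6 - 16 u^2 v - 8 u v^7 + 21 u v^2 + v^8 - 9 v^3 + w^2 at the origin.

The Hessian of f at 0 has rank 1. Corank 2; j^3 = (u - v)*(2*u - 3*v)^2 has shape L^2 M (L != M), so D-series; mu = 9 gives D_9.

9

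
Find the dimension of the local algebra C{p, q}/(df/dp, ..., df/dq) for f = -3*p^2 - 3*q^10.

9

The Hessian of f at 0 has rank 1. Corank 1: A-series; mu = 9 gives A_9.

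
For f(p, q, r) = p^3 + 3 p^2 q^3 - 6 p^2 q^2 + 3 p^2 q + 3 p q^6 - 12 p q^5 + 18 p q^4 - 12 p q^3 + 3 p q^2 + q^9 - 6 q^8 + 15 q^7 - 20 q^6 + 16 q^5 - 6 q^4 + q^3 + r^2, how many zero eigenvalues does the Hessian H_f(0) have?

Hessian at 0 has rank 1.

2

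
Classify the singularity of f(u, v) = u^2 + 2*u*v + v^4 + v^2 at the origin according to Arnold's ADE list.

A3

The Hessian of f at 0 has rank 1. Corank 1: A-series; mu = 3 gives A_3.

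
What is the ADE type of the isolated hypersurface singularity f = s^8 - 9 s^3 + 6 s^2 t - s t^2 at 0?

The Hessian of f at 0 is [[0, 0], [0, 0]] with rank 0, so corank 2. A Groebner basis of the Jacobian ideal J(f) in C{s,t} is {6561*s*t/8 + t^7 - 2187*t^2/8, s*t^2 - t^3/3, s^2 - s*t/3}; counting standard monomials gives mu = 9. Corank 2; j^3 = -s*(3*s - t)^2 has shape L^2 M (L != M), so D-series; mu = 9 gives D_9.

D_9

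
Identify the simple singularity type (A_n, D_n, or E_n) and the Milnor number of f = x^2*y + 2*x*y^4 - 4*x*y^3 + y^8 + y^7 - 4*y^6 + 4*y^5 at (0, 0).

Type D_{9}, Milnor number mu = 9.

The Hessian of f at 0 has rank 0. Corank 2; j^3 = x^2*y has shape L^2 M (L != M), so D-series; mu = 9 gives D_9.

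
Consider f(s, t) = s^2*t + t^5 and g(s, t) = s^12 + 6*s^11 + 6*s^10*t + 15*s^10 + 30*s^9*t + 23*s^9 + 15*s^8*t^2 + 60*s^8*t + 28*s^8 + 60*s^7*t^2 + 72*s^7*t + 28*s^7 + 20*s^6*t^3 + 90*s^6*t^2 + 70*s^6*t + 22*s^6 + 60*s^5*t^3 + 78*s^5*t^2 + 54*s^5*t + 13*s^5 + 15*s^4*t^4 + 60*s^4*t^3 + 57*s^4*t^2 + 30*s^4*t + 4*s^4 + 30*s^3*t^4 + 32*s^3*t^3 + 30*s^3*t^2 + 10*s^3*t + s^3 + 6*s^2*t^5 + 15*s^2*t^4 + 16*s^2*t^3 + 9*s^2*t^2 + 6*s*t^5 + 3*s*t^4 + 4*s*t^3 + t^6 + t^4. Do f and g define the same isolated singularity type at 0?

No.

The Hessian of f at 0 is [[0, 0], [0, 0]] with rank 0, so corank 2. A Groebner basis of the Jacobian ideal J(f) in C{s,t} is {s^2/5 + t^4, s^3, s*t}; counting standard monomials gives mu = 6. Corank 2; j^3 = s^2*t has shape L^2 M (L != M), so D-series; mu = 6 gives D_6. The Hessian of g at 0 is [[0, 0], [0, 0]] with rank 0, so corank 2. A Groebner basis of the Jacobian ideal J(g) in C{s,t} is {s^3, s^2*t, s^2/2 + s*t^2, -3*s^2/2 + t^3}; counting standard monomials gives mu = 6. Corank 2; j^3 = s^3 is a perfect cube, so E-series; the 4-jet and mu = 6 give E_6. f is D_6 but g is E_6, hence not right-equivalent.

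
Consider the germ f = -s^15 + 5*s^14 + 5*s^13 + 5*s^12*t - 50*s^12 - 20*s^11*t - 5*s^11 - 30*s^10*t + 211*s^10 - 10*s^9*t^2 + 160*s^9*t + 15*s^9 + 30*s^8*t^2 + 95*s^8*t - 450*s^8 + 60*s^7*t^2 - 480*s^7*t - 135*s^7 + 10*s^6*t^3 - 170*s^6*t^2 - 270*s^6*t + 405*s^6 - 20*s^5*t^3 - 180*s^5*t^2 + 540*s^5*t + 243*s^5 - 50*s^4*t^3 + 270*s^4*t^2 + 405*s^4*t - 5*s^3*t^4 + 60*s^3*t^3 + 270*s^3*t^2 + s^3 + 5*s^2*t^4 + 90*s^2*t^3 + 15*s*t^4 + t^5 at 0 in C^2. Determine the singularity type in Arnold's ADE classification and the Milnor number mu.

The Hessian of f at 0 is [[0, 0], [0, 0]] with rank 0, so corank 2. A Groebner basis of the Jacobian ideal J(f) in C{s,t} is {t^5, s*t^3 + t^4/12, s^2}; counting standard monomials gives mu = 8. Corank 2; j^3 = s^3 is a perfect cube, so E-series; the 5-jet and mu = 8 give E_8.

Type E8, Milnor number mu = 8.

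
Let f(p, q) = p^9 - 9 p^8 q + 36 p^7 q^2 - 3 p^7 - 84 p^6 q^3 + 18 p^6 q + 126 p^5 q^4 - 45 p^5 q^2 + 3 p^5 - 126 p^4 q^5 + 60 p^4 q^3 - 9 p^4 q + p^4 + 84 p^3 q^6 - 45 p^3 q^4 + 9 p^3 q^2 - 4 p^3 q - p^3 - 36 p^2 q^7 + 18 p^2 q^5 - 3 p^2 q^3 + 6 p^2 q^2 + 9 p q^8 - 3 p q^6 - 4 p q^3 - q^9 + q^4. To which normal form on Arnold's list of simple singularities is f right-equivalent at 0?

E_{6}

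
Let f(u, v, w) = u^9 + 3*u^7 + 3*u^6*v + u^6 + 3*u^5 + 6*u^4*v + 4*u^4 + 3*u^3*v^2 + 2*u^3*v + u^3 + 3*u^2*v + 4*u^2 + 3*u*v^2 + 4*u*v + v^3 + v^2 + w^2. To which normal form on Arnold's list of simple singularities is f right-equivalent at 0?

The Hessian of f at 0 has rank 2. Corank 1: A-series; mu = 2 gives A_2.

A_{2}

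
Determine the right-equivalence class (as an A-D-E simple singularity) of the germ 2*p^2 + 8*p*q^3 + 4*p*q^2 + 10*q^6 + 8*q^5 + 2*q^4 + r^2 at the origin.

A5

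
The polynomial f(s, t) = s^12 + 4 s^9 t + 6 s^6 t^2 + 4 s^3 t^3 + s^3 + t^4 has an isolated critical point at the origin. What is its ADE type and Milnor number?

Type E_6, Milnor number mu = 6.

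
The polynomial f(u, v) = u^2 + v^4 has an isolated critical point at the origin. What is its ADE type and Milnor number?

The Hessian of f at 0 is [[2, 0], [0, 0]] with rank 1, so corank 1. A Groebner basis of the Jacobian ideal J(f) in C{u,v} is {v^3, u}; counting standard monomials gives mu = 3. Corank 1: A-series; mu = 3 gives A_3.

Type A_{3}, Milnor number mu = 3.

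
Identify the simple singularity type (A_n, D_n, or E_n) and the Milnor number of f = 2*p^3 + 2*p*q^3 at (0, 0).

The Hessian of f at 0 is [[0, 0], [0, 0]] with rank 0, so corank 2. A Groebner basis of the Jacobian ideal J(f) in C{p,q} is {p^3, p*q^2, 3*p^2 + q^3}; counting standard monomials gives mu = 7. Corank 2; j^3 = 2*p^3 is a perfect cube, so E-series; the 4-jet and mu = 7 give E_7.

Type E_{7}, Milnor number mu = 7.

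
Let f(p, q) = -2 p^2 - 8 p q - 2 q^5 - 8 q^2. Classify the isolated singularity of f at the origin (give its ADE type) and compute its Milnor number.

The Hessian of f at 0 has rank 1. Corank 1: A-series; mu = 4 gives A_4.

Type A4, Milnor number mu = 4.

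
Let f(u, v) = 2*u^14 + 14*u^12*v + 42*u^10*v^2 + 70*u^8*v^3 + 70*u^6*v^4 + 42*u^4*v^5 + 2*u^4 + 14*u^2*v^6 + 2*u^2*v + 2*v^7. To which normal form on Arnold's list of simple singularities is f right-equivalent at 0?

D8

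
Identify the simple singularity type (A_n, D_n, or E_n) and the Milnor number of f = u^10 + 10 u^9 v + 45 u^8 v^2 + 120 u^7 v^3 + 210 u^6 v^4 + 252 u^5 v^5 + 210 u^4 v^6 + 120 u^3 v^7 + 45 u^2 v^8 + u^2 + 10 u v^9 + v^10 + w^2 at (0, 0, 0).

Type A_9, Milnor number mu = 9.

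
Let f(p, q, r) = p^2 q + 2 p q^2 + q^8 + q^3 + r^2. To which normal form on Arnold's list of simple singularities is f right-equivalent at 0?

The Hessian of f at 0 is [[0, 0, 0], [0, 0, 0], [0, 0, 2]] with rank 1, so corank 2. A Groebner basis of the Jacobian ideal J(f) in C{p,q,r} is {p^2/8 + q^7 - q^2/8, p^3 + q^3, p*q + q^2, r}; counting standard monomials gives mu = 9. Corank 2; j^3 = q*(p + q)^2 has shape L^2 M (L != M), so D-series; mu = 9 gives D_9.

D_9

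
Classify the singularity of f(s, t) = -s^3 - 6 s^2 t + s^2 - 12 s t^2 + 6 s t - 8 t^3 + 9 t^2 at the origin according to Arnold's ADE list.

A_2

The Hessian of f at 0 is [[2, 6], [6, 18]] with rank 1, so corank 1. A Groebner basis of the Jacobian ideal J(f) in C{s,t} is {t^2, s + 3*t}; counting standard monomials gives mu = 2. Corank 1: A-series; mu = 2 gives A_2.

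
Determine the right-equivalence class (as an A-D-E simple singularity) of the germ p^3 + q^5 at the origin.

E8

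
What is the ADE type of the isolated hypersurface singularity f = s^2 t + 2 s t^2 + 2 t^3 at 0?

The Hessian of f at 0 is [[0, 0], [0, 0]] with rank 0, so corank 2. A Groebner basis of the Jacobian ideal J(f) in C{s,t} is {t^3, s^2 + 2*t^2, s*t + t^2}; counting standard monomials gives mu = 4. Corank 2; j^3 = t*(s^2 + 2*s*t + 2*t^2) splits into three distinct lines over C (the quadratic factor has nonzero discriminant), so D_4.

D_4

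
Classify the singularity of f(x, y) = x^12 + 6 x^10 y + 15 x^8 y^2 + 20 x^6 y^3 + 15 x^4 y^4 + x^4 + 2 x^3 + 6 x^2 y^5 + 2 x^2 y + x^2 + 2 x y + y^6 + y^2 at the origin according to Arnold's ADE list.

The Hessian of f at 0 has rank 1. Corank 1: A-series; mu = 5 gives A_5.

A5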